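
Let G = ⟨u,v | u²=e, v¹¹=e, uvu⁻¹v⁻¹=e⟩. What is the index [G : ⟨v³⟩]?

First find ord(v³) by computing successive powers:
  (v³)¹ = v³, (v³)² = v⁶, (v³)³ = v⁹, (v³)⁴ = v, (v³)⁵ = v⁴, (v³)⁶ = v⁷, (v³)⁷ = v¹⁰, (v³)⁸ = v², (v³)⁹ = v⁵, (v³)¹⁰ = v⁸, (v³)¹¹ = e.
So |⟨v³⟩| = ord(v³) = 11. With |G| = 22, by Lagrange [G : ⟨v³⟩] = 22/11 = 2.

Answer: 2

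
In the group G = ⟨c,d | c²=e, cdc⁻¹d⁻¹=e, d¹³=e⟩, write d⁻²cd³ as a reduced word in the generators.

Multiply left to right, reducing at each step:
  (d¹¹) · c = cd¹¹
  (cd¹¹) · d³ = cd

Answer: cd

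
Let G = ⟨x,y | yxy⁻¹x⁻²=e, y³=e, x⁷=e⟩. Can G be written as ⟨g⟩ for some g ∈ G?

Every cyclic group is abelian. But x·y = xy while y·x = x²y, so x·y ≠ y·x and G is not abelian. Hence G is not cyclic.

Answer: No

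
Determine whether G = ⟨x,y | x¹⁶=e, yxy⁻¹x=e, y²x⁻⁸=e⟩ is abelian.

x·y = xy but y·x = x⁷y⁻¹, so x·y ≠ y·x and G is not abelian.

Answer: No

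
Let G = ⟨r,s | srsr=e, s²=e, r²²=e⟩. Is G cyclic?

Every cyclic group is abelian. But r·s = rs while s·r = r²¹s, so r·s ≠ s·r and G is not abelian. Hence G is not cyclic.

Answer: No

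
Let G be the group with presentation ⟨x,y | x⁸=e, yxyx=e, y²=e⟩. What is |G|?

Enumerate words in the generators, reducing via the relations: the distinct elements are
  {e, x, y, xy, x², x³, x⁴, x⁵, x⁶, x⁷, x²y, x³y, x⁴y, x⁵y, x⁶y, x⁷y}.
No further products give new elements, so |G| = 16.

Answer: 16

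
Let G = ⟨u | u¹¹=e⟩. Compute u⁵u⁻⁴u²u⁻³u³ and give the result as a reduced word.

Multiply left to right, reducing at each step:
  (u⁵) · u⁻⁴ = u
  u · u² = u³
  (u³) · u⁻³ = e
  e · u³ = u³

Answer: u³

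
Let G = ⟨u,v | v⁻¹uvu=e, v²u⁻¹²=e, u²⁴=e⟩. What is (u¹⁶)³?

Compute successive powers of (u¹⁶), reducing at each step:
  (u¹⁶)²: (u¹⁶) · u¹⁶ = u⁸
  (u¹⁶)³: (u⁸) · u¹⁶ = e

Answer: e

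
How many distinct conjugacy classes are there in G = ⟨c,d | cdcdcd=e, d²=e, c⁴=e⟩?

The conjugacy classes (representative and size) are:
  [e] (size 1), [c³] (size 6), [c²dc²d] (size 3), [cdc³] (size 6), [dc³] (size 8).
Class equation: 1 + 6 + 3 + 6 + 8 = 24 = |G|. So G has 5 conjugacy classes.

Answer: 5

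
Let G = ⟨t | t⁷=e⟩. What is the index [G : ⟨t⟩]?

First find ord(t) by computing successive powers:
  t¹ = t, t² = t², t³ = t³, t⁴ = t⁴, t⁵ = t⁵, t⁶ = t⁶, t⁷ = e.
So |⟨t⟩| = ord(t) = 7. With |G| = 7, by Lagrange [G : ⟨t⟩] = 7/7 = 1.

Answer: 1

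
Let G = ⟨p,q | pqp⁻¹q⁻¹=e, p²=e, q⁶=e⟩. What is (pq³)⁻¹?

The order of (pq³) is 2 (smallest k with (pq³)ᵏ = e), so (pq³)⁻¹ = (pq³)¹ = pq³.
Check: (pq³) · (pq³) → (pq³) · p = q³;   (q³) · q³ = e, giving e as required.

Answer: pq³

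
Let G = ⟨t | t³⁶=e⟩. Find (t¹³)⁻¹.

The order of (t¹³) is 36 (smallest k with (t¹³)ᵏ = e), so (t¹³)⁻¹ = (t¹³)³⁵ = t²³.
Check: (t¹³) · (t²³) → (t¹³) · t²³ = e, giving e as required.

Answer: t²³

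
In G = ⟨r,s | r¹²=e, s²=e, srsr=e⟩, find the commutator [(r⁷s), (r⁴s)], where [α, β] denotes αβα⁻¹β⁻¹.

[(r⁷s), (r⁴s)] = (r⁷s)·(r⁴s)·(r⁷s)⁻¹·(r⁴s)⁻¹.
  (r⁷s) · (r⁴s) = r³
  (r³) · (r⁷s) = r¹⁰s
  (r¹⁰s) · (r⁴s) = r⁶

Answer: r⁶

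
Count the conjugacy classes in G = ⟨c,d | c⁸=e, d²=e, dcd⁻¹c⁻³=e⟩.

The conjugacy classes (representative and size) are:
  [e] (size 1), [c³] (size 2), [c²] (size 2), [c⁴] (size 1), [c⁵] (size 2), [c⁴d] (size 4), [cd] (size 4).
Class equation: 1 + 2 + 2 + 1 + 2 + 4 + 4 = 16 = |G|. So G has 7 conjugacy classes.

Answer: 7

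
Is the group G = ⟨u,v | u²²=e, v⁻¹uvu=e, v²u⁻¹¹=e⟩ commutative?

u·v = uv but v·u = u¹⁰v⁻¹, so u·v ≠ v·u and G is not abelian.

Answer: No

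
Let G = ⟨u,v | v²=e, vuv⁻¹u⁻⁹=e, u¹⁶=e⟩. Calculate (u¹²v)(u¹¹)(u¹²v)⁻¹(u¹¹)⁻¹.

[(u¹²v), (u¹¹)] = (u¹²v)·(u¹¹)·(u¹²v)⁻¹·(u¹¹)⁻¹.
  (u¹²v) · (u¹¹) = u¹⁵v
  (u¹⁵v) · (u⁴v) = u³
  (u³) · (u⁵) = u⁸

Answer: u⁸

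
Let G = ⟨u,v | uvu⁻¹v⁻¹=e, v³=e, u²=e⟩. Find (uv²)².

Compute successive powers of (uv²), reducing at each step:
  (uv²)²: (uv²) · u = v²;   (v²) · v² = v

Answer: v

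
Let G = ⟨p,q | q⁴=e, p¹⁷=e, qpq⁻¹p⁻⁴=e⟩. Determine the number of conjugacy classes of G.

The conjugacy classes (representative and size) are:
  [e] (size 1), [p⁴] (size 4), [p²] (size 4), [p⁵] (size 4), [p¹¹] (size 4), [p⁷q] (size 17), [p³q²] (size 17), [p⁹q³] (size 17).
Class equation: 1 + 4 + 4 + 4 + 4 + 17 + 17 + 17 = 68 = |G|. So G has 8 conjugacy classes.

Answer: 8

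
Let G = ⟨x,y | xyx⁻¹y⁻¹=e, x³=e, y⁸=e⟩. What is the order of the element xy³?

Compute successive powers until reaching e:
  (xy³)¹ = xy³, (xy³)² = x²y⁶, (xy³)³ = y, (xy³)⁴ = xy⁴, (xy³)⁵ = x²y⁷, (xy³)⁶ = y², (xy³)⁷ = xy⁵, (xy³)⁸ = x², (xy³)⁹ = y³, (xy³)¹⁰ = xy⁶, (xy³)¹¹ = x²y, (xy³)¹² = y⁴, (xy³)¹³ = xy⁷, (xy³)¹⁴ = x²y², (xy³)¹⁵ = y⁵, (xy³)¹⁶ = x, (xy³)¹⁷ = x²y³, (xy³)¹⁸ = y⁶, (xy³)¹⁹ = xy, (xy³)²⁰ = x²y⁴, (xy³)²¹ = y⁷, (xy³)²² = xy², (xy³)²³ = x²y⁵, (xy³)²⁴ = e.
The smallest positive k with (xy³)ᵏ = e is 24.

Answer: 24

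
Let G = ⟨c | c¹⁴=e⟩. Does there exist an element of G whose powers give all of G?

|G| = 14. The element c has order 14 (its powers give 14 distinct elements), so ⟨c⟩ = G and G is cyclic.

Answer: Yes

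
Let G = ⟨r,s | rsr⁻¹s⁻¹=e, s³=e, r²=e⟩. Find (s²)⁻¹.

The order of (s²) is 3 (smallest k with (s²)ᵏ = e), so (s²)⁻¹ = (s²)² = s.
Check: (s²) · s → (s²) · s = e, giving e as required.

Answer: s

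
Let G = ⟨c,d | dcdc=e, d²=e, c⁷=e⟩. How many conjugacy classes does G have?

The conjugacy classes (representative and size) are:
  [e] (size 1), [c⁶] (size 2), [c⁵] (size 2), [c⁴] (size 2), [cd] (size 7).
Class equation: 1 + 2 + 2 + 2 + 7 = 14 = |G|. So G has 5 conjugacy classes.

Answer: 5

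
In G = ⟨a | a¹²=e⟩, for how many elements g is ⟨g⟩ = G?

G is cyclic of order 12. An element generates G iff its order is 12, and a cyclic group of order 12 has exactly φ(12) = 4 such elements.

Answer: 4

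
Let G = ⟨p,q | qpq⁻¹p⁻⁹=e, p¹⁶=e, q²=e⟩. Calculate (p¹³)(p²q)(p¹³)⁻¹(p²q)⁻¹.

[(p¹³), (p²q)] = (p¹³)·(p²q)·(p¹³)⁻¹·(p²q)⁻¹.
  (p¹³) · (p²q) = p¹⁵q
  (p¹⁵q) · (p³) = p¹⁰q
  (p¹⁰q) · (p¹⁴q) = p⁸

Answer: p⁸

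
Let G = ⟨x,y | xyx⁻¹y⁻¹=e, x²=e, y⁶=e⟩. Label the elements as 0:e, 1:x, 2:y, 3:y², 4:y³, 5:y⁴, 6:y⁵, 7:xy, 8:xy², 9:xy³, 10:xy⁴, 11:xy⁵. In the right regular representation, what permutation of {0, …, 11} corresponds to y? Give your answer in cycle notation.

(0 2 3 4 5 6)(1 7 8 9 10 11)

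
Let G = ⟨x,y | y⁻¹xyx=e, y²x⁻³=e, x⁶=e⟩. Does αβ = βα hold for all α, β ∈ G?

x·y = xy but y·x = x²y⁻¹, so x·y ≠ y·x and G is not abelian.

Answer: No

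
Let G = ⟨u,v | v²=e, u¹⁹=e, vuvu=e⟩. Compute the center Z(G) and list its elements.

An element z ∈ Z(G) iff z commutes with every generator.
For example e is central: e·u = u = u·e; e·v = v = v·e.
Whereas u ∉ Z(G) since u·v = uv ≠ u¹⁸v = v·u.
Checking each of the 38 elements this way gives Z(G) = {e}, of order 1.

Answer: {e}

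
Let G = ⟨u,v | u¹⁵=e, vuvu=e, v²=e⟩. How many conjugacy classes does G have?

The conjugacy classes (representative and size) are:
  [e] (size 1), [u¹⁴] (size 2), [u²] (size 2), [u³] (size 2), [u⁴] (size 2), [u¹⁰] (size 2), [u⁹] (size 2), [u⁷] (size 2), [u¹³v] (size 15).
Class equation: 1 + 2 + 2 + 2 + 2 + 2 + 2 + 2 + 15 = 30 = |G|. So G has 9 conjugacy classes.

Answer: 9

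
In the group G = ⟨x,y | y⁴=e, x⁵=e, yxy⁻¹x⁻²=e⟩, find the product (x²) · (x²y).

Compute (x²) · (x²y) by multiplying left to right and reducing via the relations at each step:
  (x²) · x² = x⁴
  (x⁴) · y = x⁴y

Answer: x⁴y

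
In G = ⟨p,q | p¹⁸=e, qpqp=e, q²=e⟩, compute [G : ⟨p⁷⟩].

First find ord(p⁷) by computing successive powers:
  (p⁷)¹ = p⁷, (p⁷)² = p¹⁴, (p⁷)³ = p³, (p⁷)⁴ = p¹⁰, (p⁷)⁵ = p¹⁷, (p⁷)⁶ = p⁶, (p⁷)⁷ = p¹³, (p⁷)⁸ = p², (p⁷)⁹ = p⁹, (p⁷)¹⁰ = p¹⁶, (p⁷)¹¹ = p⁵, (p⁷)¹² = p¹², (p⁷)¹³ = p, (p⁷)¹⁴ = p⁸, (p⁷)¹⁵ = p¹⁵, (p⁷)¹⁶ = p⁴, (p⁷)¹⁷ = p¹¹, (p⁷)¹⁸ = e.
So |⟨p⁷⟩| = ord(p⁷) = 18. With |G| = 36, by Lagrange [G : ⟨p⁷⟩] = 36/18 = 2.

Answer: 2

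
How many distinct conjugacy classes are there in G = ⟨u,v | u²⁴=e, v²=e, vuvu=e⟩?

The conjugacy classes (representative and size) are:
  [e] (size 1), [u²³] (size 2), [u²] (size 2), [u³] (size 2), [u²⁰] (size 2), [u¹⁹] (size 2), [u⁶] (size 2), [u⁷] (size 2), [u⁸] (size 2), [u⁹] (size 2), [u¹⁴] (size 2), [u¹¹] (size 2), [u¹²] (size 1), [u⁴v] (size 12), [u⁵v] (size 12).
Class equation: 1 + 2 + 2 + 2 + 2 + 2 + 2 + 2 + 2 + 2 + 2 + 2 + 1 + 12 + 12 = 48 = |G|. So G has 15 conjugacy classes.

Answer: 15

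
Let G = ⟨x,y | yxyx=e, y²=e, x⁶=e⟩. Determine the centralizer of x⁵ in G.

⟨x⁵⟩ ⊆ C_G(x⁵) since powers of x⁵ commute with x⁵; so |C_G(x⁵)| ≥ |⟨x⁵⟩| = 6.
By orbit–stabilizer, |C_G(x⁵)| = |G| / |conj. class of x⁵| = 12 / 2 = 6.
The 6 elements commuting with x⁵ are {e, x, x², x³, x⁴, x⁵}.

Answer: {e, x, x², x³, x⁴, x⁵}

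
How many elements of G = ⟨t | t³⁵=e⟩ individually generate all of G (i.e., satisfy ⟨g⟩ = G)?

G is cyclic of order 35. An element generates G iff its order is 35, and a cyclic group of order 35 has exactly φ(35) = 24 such elements.

Answer: 24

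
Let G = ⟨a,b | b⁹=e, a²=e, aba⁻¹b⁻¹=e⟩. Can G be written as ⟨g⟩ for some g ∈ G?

|G| = 18. The element ab has order 18 (its powers give 18 distinct elements), so ⟨ab⟩ = G and G is cyclic.

Answer: Yes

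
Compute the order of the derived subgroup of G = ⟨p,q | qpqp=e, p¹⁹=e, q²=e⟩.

G' = [G, G] is generated by all commutators. The generator-pair commutators are: [p, q] = p².
The subgroup they normally generate is {e, p, p², p³, p⁴, p⁵, p⁶, p⁷, p⁸, p⁹, p¹⁰, p¹¹, p¹², p¹³, p¹⁴, p¹⁵, p¹⁶, p¹⁷, p¹⁸}, of order 19.
Check: |G/G'| = 38/19 = 2 is the order of the abelianisation.

Answer: 19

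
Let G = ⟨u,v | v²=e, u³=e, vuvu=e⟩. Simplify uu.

Compute u · u by multiplying left to right and reducing via the relations at each step:
  u · u = u²

Answer: u²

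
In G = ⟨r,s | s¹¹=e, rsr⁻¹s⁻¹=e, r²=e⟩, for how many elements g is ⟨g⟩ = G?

G is cyclic of order 22. An element generates G iff its order is 22, and a cyclic group of order 22 has exactly φ(22) = 10 such elements.

Answer: 10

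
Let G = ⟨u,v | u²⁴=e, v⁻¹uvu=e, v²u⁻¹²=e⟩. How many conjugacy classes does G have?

The conjugacy classes (representative and size) are:
  [e] (size 1), [u] (size 2), [u²] (size 2), [u³] (size 2), [u⁴] (size 2), [u⁵] (size 2), [u¹⁸] (size 2), [u⁷] (size 2), [u¹⁶] (size 2), [u¹⁵] (size 2), [u¹⁴] (size 2), [u¹³] (size 2), [u¹²] (size 1), [u⁶v] (size 12), [u⁵v⁻¹] (size 12).
Class equation: 1 + 2 + 2 + 2 + 2 + 2 + 2 + 2 + 2 + 2 + 2 + 2 + 1 + 12 + 12 = 48 = |G|. So G has 15 conjugacy classes.

Answer: 15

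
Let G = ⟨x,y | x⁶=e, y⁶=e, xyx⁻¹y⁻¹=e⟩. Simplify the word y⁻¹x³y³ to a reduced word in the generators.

Multiply left to right, reducing at each step:
  (y⁵) · x³ = x³y⁵
  (x³y⁵) · y³ = x³y²

Answer: x³y²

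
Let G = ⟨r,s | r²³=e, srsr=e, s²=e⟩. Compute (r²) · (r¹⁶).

Compute (r²) · (r¹⁶) by multiplying left to right and reducing via the relations at each step:
  (r²) · r¹⁶ = r¹⁸

Answer: r¹⁸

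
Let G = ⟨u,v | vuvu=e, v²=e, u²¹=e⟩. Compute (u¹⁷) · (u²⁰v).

Compute (u¹⁷) · (u²⁰v) by multiplying left to right and reducing via the relations at each step:
  (u¹⁷) · u²⁰ = u¹⁶
  (u¹⁶) · v = u¹⁶v

Answer: u¹⁶v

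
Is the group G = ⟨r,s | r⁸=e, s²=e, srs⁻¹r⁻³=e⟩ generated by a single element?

Every cyclic group is abelian. But r·s = rs while s·r = r³s, so r·s ≠ s·r and G is not abelian. Hence G is not cyclic.

Answer: No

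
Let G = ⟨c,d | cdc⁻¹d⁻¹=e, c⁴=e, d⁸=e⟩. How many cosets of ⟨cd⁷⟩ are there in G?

First find ord(cd⁷) by computing successive powers:
  (cd⁷)¹ = cd⁷, (cd⁷)² = c²d⁶, (cd⁷)³ = c³d⁵, (cd⁷)⁴ = d⁴, (cd⁷)⁵ = cd³, (cd⁷)⁶ = c²d², (cd⁷)⁷ = c³d, (cd⁷)⁸ = e.
So |⟨cd⁷⟩| = ord(cd⁷) = 8. With |G| = 32, by Lagrange [G : ⟨cd⁷⟩] = 32/8 = 4.

Answer: 4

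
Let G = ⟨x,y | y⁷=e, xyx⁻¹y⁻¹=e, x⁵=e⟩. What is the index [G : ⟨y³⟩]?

First find ord(y³) by computing successive powers:
  (y³)¹ = y³, (y³)² = y⁶, (y³)³ = y², (y³)⁴ = y⁵, (y³)⁵ = y, (y³)⁶ = y⁴, (y³)⁷ = e.
So |⟨y³⟩| = ord(y³) = 7. With |G| = 35, by Lagrange [G : ⟨y³⟩] = 35/7 = 5.

Answer: 5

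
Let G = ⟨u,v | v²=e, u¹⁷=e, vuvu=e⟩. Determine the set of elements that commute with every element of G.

An element z ∈ Z(G) iff z commutes with every generator.
For example e is central: e·u = u = u·e; e·v = v = v·e.
Whereas u ∉ Z(G) since u·v = uv ≠ u¹⁶v = v·u.
Checking each of the 34 elements this way gives Z(G) = {e}, of order 1.

Answer: {e}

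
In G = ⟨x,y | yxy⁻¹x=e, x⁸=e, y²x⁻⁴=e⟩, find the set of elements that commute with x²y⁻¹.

⟨x²y⁻¹⟩ ⊆ C_G(x²y⁻¹) since powers of x²y⁻¹ commute with x²y⁻¹; so |C_G(x²y⁻¹)| ≥ |⟨x²y⁻¹⟩| = 4.
By orbit–stabilizer, |C_G(x²y⁻¹)| = |G| / |conj. class of x²y⁻¹| = 16 / 4 = 4.
The 4 elements commuting with x²y⁻¹ are {e, x⁴, x²y, x²y⁻¹}.

Answer: {e, x⁴, x²y, x²y⁻¹}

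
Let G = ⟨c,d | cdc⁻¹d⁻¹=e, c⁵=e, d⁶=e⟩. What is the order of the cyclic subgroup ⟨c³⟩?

|⟨c³⟩| equals the order of c³. Compute successive powers until reaching e:
  (c³)¹ = c³, (c³)² = c, (c³)³ = c⁴, (c³)⁴ = c², (c³)⁵ = e.
The smallest positive k with (c³)ᵏ = e is 5, so |⟨c³⟩| = 5.

Answer: 5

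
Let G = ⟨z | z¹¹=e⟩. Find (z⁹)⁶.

Compute successive powers of (z⁹), reducing at each step:
  (z⁹)²: (z⁹) · z⁹ = z⁷
  (z⁹)³: (z⁷) · z⁹ = z⁵
  (z⁹)⁴: (z⁵) · z⁹ = z³
  (z⁹)⁵: (z³) · z⁹ = z
  (z⁹)⁶: z · z⁹ = z¹⁰

Answer: z¹⁰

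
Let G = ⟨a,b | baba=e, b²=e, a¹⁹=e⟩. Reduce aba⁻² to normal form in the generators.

Multiply left to right, reducing at each step:
  a · b = ab
  (ab) · a⁻² = a³b

Answer: a³b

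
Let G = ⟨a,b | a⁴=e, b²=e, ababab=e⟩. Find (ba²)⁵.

Compute successive powers of (ba²), reducing at each step:
  (ba²)²: (ba²) · b = ba²b;   (ba²b) · a² = a²ba²b
  (ba²)³: (a²ba²b) · b = a²ba²;   (a²ba²) · a² = a²b
  (ba²)⁴: (a²b) · b = a²;   (a²) · a² = e
  (ba²)⁵: e · b = b;   b · a² = ba²

Answer: ba²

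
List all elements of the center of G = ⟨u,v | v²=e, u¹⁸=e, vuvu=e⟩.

An element z ∈ Z(G) iff z commutes with every generator.
For example u⁹ is central: (u⁹)·u = u¹⁰ = u·(u⁹); (u⁹)·v = u⁹v = v·(u⁹).
Whereas u ∉ Z(G) since u·v = uv ≠ u¹⁷v = v·u.
Checking each of the 36 elements this way gives Z(G) = {e, u⁹}, of order 2.

Answer: {e, u⁹}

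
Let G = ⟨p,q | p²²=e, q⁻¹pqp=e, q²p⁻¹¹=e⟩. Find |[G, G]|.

G' = [G, G] is generated by all commutators. The generator-pair commutators are: [p, q] = p².
The subgroup they normally generate is {e, p², p⁴, p⁶, p⁸, p¹⁰, p¹², p¹⁴, p¹⁶, p¹⁸, p²⁰}, of order 11.
Check: |G/G'| = 44/11 = 4 is the order of the abelianisation.

Answer: 11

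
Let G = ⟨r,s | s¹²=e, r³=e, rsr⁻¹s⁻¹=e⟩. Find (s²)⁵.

Compute successive powers of (s²), reducing at each step:
  (s²)²: (s²) · s² = s⁴
  (s²)³: (s⁴) · s² = s⁶
  (s²)⁴: (s⁶) · s² = s⁸
  (s²)⁵: (s⁸) · s² = s¹⁰

Answer: s¹⁰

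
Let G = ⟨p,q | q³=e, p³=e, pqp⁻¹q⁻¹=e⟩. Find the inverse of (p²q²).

The order of (p²q²) is 3 (smallest k with (p²q²)ᵏ = e), so (p²q²)⁻¹ = (p²q²)² = pq.
Check: (p²q²) · (pq) → (p²q²) · p = q²;   (q²) · q = e, giving e as required.

Answer: pq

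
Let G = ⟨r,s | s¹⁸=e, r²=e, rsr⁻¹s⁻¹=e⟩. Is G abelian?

Each pair of generators commutes: r·s = rs = s·r. Since the generators pairwise commute, every element of G commutes with every other, so G is abelian.

Answer: Yes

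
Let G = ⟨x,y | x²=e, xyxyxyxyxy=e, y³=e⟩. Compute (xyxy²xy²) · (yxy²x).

Compute (xyxy²xy²) · (yxy²x) by multiplying left to right and reducing via the relations at each step:
  (xyxy²xy²) · y = xyxy²x
  (xyxy²x) · x = xyxy²
  (xyxy²) · y² = xyxy
  (xyxy) · x = xyxyx

Answer: xyxyx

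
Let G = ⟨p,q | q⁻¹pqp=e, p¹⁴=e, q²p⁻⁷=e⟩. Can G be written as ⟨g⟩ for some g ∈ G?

Every cyclic group is abelian. But p·q = pq while q·p = p⁶q⁻¹, so p·q ≠ q·p and G is not abelian. Hence G is not cyclic.

Answer: No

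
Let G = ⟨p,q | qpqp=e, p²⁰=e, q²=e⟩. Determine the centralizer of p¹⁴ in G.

⟨p¹⁴⟩ ⊆ C_G(p¹⁴) since powers of p¹⁴ commute with p¹⁴; so |C_G(p¹⁴)| ≥ |⟨p¹⁴⟩| = 10.
By orbit–stabilizer, |C_G(p¹⁴)| = |G| / |conj. class of p¹⁴| = 40 / 2 = 20.
The 20 elements commuting with p¹⁴ are {e, p, p², p³, p⁴, p⁵, p⁶, p⁷, p⁸, p⁹, p¹⁰, p¹¹, p¹², p¹³, p¹⁴, p¹⁵, p¹⁶, p¹⁷, p¹⁸, p¹⁹}.

Answer: {e, p, p², p³, p⁴, p⁵, p⁶, p⁷, p⁸, p⁹, p¹⁰, p¹¹, p¹², p¹³, p¹⁴, p¹⁵, p¹⁶, p¹⁷, p¹⁸, p¹⁹}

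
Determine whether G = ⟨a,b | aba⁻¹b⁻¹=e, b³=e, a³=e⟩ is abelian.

Each pair of generators commutes: a·b = ab = b·a. Since the generators pairwise commute, every element of G commutes with every other, so G is abelian.

Answer: Yes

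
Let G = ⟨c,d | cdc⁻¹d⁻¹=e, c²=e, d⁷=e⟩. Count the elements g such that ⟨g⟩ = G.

G is cyclic of order 14. An element generates G iff its order is 14, and a cyclic group of order 14 has exactly φ(14) = 6 such elements.

Answer: 6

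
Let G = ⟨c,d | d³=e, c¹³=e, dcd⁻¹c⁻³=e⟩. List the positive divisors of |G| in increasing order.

|G| = 39 = 3 · 13. By Lagrange's theorem the order of any subgroup divides 39; the divisors of 39 are 1, 3, 13, 39.

Answer: 1, 3, 13, 39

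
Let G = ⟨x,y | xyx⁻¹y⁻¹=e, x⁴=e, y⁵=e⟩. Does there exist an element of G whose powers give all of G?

|G| = 20. The element xy has order 20 (its powers give 20 distinct elements), so ⟨xy⟩ = G and G is cyclic.

Answer: Yes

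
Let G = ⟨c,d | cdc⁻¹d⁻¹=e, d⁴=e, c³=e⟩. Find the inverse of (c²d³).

The order of (c²d³) is 12 (smallest k with (c²d³)ᵏ = e), so (c²d³)⁻¹ = (c²d³)¹¹ = cd.
Check: (c²d³) · (cd) → (c²d³) · c = d³;   (d³) · d = e, giving e as required.

Answer: cd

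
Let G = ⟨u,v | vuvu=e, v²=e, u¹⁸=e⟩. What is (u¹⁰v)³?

Compute successive powers of (u¹⁰v), reducing at each step:
  (u¹⁰v)²: (u¹⁰v) · u¹⁰ = v;   v · v = e
  (u¹⁰v)³: e · u¹⁰ = u¹⁰;   (u¹⁰) · v = u¹⁰v

Answer: u¹⁰v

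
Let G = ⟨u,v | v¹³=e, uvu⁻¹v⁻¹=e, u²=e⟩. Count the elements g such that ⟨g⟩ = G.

G is cyclic of order 26. An element generates G iff its order is 26, and a cyclic group of order 26 has exactly φ(26) = 12 such elements.

Answer: 12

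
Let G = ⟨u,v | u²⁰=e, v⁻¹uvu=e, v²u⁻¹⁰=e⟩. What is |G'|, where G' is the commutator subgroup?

G' = [G, G] is generated by all commutators. The generator-pair commutators are: [u, v] = u².
The subgroup they normally generate is {e, u², u⁴, u⁶, u⁸, u¹⁰, u¹², u¹⁴, u¹⁶, u¹⁸}, of order 10.
Check: |G/G'| = 40/10 = 4 is the order of the abelianisation.

Answer: 10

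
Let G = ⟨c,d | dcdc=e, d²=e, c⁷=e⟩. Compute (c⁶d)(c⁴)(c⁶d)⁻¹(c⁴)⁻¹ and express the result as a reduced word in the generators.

[(c⁶d), (c⁴)] = (c⁶d)·(c⁴)·(c⁶d)⁻¹·(c⁴)⁻¹.
  (c⁶d) · (c⁴) = c²d
  (c²d) · (c⁶d) = c³
  (c³) · (c³) = c⁶

Answer: c⁶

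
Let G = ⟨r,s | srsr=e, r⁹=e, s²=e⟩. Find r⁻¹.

The order of r is 9 (smallest k with rᵏ = e), so r⁻¹ = r⁸ = r⁸.
Check: r · (r⁸) → r · r⁸ = e, giving e as required.

Answer: r⁸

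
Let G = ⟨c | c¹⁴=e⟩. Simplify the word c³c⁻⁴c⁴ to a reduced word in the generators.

Multiply left to right, reducing at each step:
  (c³) · c⁻⁴ = c¹³
  (c¹³) · c⁴ = c³

Answer: c³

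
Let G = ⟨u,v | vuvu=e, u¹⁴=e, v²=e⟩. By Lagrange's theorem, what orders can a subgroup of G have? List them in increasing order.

|G| = 28 = 2² · 7. By Lagrange's theorem the order of any subgroup divides 28; the divisors of 28 are 1, 2, 4, 7, 14, 28.

Answer: 1, 2, 4, 7, 14, 28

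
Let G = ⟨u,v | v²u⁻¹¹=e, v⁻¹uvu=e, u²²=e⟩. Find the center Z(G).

An element z ∈ Z(G) iff z commutes with every generator.
For example u¹¹ is central: (u¹¹)·u = u¹² = u·(u¹¹); (u¹¹)·v = v⁻¹ = v·(u¹¹).
Whereas u ∉ Z(G) since u·v = uv ≠ u¹⁰v⁻¹ = v·u.
Checking each of the 44 elements this way gives Z(G) = {e, u¹¹}, of order 2.

Answer: {e, u¹¹}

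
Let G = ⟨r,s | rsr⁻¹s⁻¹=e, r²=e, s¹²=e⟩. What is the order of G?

Enumerate words in the generators, reducing via the relations: the distinct elements are
  {e, r, s, rs, s², s³, s⁴, s⁵, s⁶, s⁷, s⁸, s⁹, rs², rs³, rs⁴, rs⁵, rs⁶, rs⁷, rs⁸, rs⁹, s¹¹, s¹⁰, rs¹¹, rs¹⁰}.
No further products give new elements, so |G| = 24.

Answer: 24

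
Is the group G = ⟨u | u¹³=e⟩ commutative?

G has a single generator, so G is cyclic and hence abelian.

Answer: Yes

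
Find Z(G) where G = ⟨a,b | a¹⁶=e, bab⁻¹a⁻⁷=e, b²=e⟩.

An element z ∈ Z(G) iff z commutes with every generator.
For example a⁸ is central: (a⁸)·a = a⁹ = a·(a⁸); (a⁸)·b = a⁸b = b·(a⁸).
Whereas a ∉ Z(G) since a·b = ab ≠ a⁷b = b·a.
Checking each of the 32 elements this way gives Z(G) = {e, a⁸}, of order 2.

Answer: {e, a⁸}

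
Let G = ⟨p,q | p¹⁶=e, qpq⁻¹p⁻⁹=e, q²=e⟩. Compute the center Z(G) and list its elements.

An element z ∈ Z(G) iff z commutes with every generator.
For example p² is central: (p²)·p = p³ = p·(p²); (p²)·q = p²q = q·(p²).
Whereas p ∉ Z(G) since p·q = pq ≠ p⁹q = q·p.
Checking each of the 32 elements this way gives Z(G) = {e, p², p⁴, p⁶, p⁸, p¹⁰, p¹², p¹⁴}, of order 8.

Answer: {e, p², p⁴, p⁶, p⁸, p¹⁰, p¹², p¹⁴}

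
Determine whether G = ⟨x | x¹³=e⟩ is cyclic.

|G| = 13. The element x has order 13 (its powers give 13 distinct elements), so ⟨x⟩ = G and G is cyclic.

Answer: Yes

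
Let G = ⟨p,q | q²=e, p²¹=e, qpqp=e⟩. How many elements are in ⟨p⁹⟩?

|⟨p⁹⟩| equals the order of p⁹. Compute successive powers until reaching e:
  (p⁹)¹ = p⁹, (p⁹)² = p¹⁸, (p⁹)³ = p⁶, (p⁹)⁴ = p¹⁵, (p⁹)⁵ = p³, (p⁹)⁶ = p¹², (p⁹)⁷ = e.
The smallest positive k with (p⁹)ᵏ = e is 7, so |⟨p⁹⟩| = 7.

Answer: 7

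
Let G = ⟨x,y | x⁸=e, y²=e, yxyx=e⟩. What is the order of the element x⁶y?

Compute successive powers until reaching e:
  (x⁶y)¹ = x⁶y, (x⁶y)² = e.
The smallest positive k with (x⁶y)ᵏ = e is 2.

Answer: 2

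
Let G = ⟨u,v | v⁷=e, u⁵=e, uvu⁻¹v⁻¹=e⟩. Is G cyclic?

|G| = 35. The element uv has order 35 (its powers give 35 distinct elements), so ⟨uv⟩ = G and G is cyclic.

Answer: Yes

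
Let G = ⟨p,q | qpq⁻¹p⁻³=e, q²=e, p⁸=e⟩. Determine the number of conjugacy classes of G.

The conjugacy classes (representative and size) are:
  [e] (size 1), [p³] (size 2), [p²] (size 2), [p⁴] (size 1), [p⁵] (size 2), [p⁴q] (size 4), [pq] (size 4).
Class equation: 1 + 2 + 2 + 1 + 2 + 4 + 4 = 16 = |G|. So G has 7 conjugacy classes.

Answer: 7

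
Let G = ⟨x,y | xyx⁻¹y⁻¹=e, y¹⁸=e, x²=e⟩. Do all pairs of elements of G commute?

Each pair of generators commutes: x·y = xy = y·x. Since the generators pairwise commute, every element of G commutes with every other, so G is abelian.

Answer: Yes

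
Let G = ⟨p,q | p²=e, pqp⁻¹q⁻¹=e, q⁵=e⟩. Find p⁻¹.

The order of p is 2 (smallest k with pᵏ = e), so p⁻¹ = p¹ = p.
Check: p · p → p · p = e, giving e as required.

Answer: p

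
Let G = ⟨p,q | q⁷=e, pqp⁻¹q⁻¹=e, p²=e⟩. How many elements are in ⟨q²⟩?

|⟨q²⟩| equals the order of q². Compute successive powers until reaching e:
  (q²)¹ = q², (q²)² = q⁴, (q²)³ = q⁶, (q²)⁴ = q, (q²)⁵ = q³, (q²)⁶ = q⁵, (q²)⁷ = e.
The smallest positive k with (q²)ᵏ = e is 7, so |⟨q²⟩| = 7.

Answer: 7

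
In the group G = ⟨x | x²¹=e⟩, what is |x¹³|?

Compute successive powers until reaching e:
  (x¹³)¹ = x¹³, (x¹³)² = x⁵, (x¹³)³ = x¹⁸, (x¹³)⁴ = x¹⁰, (x¹³)⁵ = x², (x¹³)⁶ = x¹⁵, (x¹³)⁷ = x⁷, (x¹³)⁸ = x²⁰, (x¹³)⁹ = x¹², (x¹³)¹⁰ = x⁴, (x¹³)¹¹ = x¹⁷, (x¹³)¹² = x⁹, (x¹³)¹³ = x, (x¹³)¹⁴ = x¹⁴, (x¹³)¹⁵ = x⁶, (x¹³)¹⁶ = x¹⁹, (x¹³)¹⁷ = x¹¹, (x¹³)¹⁸ = x³, (x¹³)¹⁹ = x¹⁶, (x¹³)²⁰ = x⁸, (x¹³)²¹ = e.
The smallest positive k with (x¹³)ᵏ = e is 21.

Answer: 21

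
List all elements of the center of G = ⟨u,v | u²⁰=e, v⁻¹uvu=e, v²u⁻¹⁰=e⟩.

An element z ∈ Z(G) iff z commutes with every generator.
For example u¹⁰ is central: (u¹⁰)·u = u¹¹ = u·(u¹⁰); (u¹⁰)·v = v⁻¹ = v·(u¹⁰).
Whereas u ∉ Z(G) since u·v = uv ≠ u⁹v⁻¹ = v·u.
Checking each of the 40 elements this way gives Z(G) = {e, u¹⁰}, of order 2.

Answer: {e, u¹⁰}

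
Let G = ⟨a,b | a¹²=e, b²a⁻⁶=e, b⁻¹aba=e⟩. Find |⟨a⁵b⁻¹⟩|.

|⟨a⁵b⁻¹⟩| equals the order of a⁵b⁻¹. Compute successive powers until reaching e:
  (a⁵b⁻¹)¹ = a⁵b⁻¹, (a⁵b⁻¹)² = a⁶, (a⁵b⁻¹)³ = a⁵b, (a⁵b⁻¹)⁴ = e.
The smallest positive k with (a⁵b⁻¹)ᵏ = e is 4, so |⟨a⁵b⁻¹⟩| = 4.

Answer: 4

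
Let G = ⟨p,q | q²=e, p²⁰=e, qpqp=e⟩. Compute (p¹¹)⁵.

Compute successive powers of (p¹¹), reducing at each step:
  (p¹¹)²: (p¹¹) · p¹¹ = p²
  (p¹¹)³: (p²) · p¹¹ = p¹³
  (p¹¹)⁴: (p¹³) · p¹¹ = p⁴
  (p¹¹)⁵: (p⁴) · p¹¹ = p¹⁵

Answer: p¹⁵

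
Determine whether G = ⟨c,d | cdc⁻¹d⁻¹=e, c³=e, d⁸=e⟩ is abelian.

Each pair of generators commutes: c·d = cd = d·c. Since the generators pairwise commute, every element of G commutes with every other, so G is abelian.

Answer: Yes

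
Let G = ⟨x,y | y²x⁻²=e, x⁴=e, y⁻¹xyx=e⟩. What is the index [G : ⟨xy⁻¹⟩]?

First find ord(xy⁻¹) by computing successive powers:
  (xy⁻¹)¹ = xy⁻¹, (xy⁻¹)² = x², (xy⁻¹)³ = xy, (xy⁻¹)⁴ = e.
So |⟨xy⁻¹⟩| = ord(xy⁻¹) = 4. With |G| = 8, by Lagrange [G : ⟨xy⁻¹⟩] = 8/4 = 2.

Answer: 2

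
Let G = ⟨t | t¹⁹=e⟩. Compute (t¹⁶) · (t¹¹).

Compute (t¹⁶) · (t¹¹) by multiplying left to right and reducing via the relations at each step:
  (t¹⁶) · t¹¹ = t⁸

Answer: t⁸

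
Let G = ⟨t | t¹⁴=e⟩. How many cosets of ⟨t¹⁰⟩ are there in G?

First find ord(t¹⁰) by computing successive powers:
  (t¹⁰)¹ = t¹⁰, (t¹⁰)² = t⁶, (t¹⁰)³ = t², (t¹⁰)⁴ = t¹², (t¹⁰)⁵ = t⁸, (t¹⁰)⁶ = t⁴, (t¹⁰)⁷ = e.
So |⟨t¹⁰⟩| = ord(t¹⁰) = 7. With |G| = 14, by Lagrange [G : ⟨t¹⁰⟩] = 14/7 = 2.

Answer: 2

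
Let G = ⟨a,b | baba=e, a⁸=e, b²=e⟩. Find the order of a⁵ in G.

Compute successive powers until reaching e:
  (a⁵)¹ = a⁵, (a⁵)² = a², (a⁵)³ = a⁷, (a⁵)⁴ = a⁴, (a⁵)⁵ = a, (a⁵)⁶ = a⁶, (a⁵)⁷ = a³, (a⁵)⁸ = e.
The smallest positive k with (a⁵)ᵏ = e is 8.

Answer: 8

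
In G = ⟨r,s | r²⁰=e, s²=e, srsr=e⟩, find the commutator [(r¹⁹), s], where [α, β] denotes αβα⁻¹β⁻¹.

[(r¹⁹), s] = (r¹⁹)·s·(r¹⁹)⁻¹·s⁻¹.
  (r¹⁹) · s = r¹⁹s
  (r¹⁹s) · r = r¹⁸s
  (r¹⁸s) · s = r¹⁸

Answer: r¹⁸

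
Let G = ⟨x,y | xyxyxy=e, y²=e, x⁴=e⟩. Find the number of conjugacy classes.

The conjugacy classes (representative and size) are:
  [e] (size 1), [x³] (size 6), [x²yx²y] (size 3), [xyx³] (size 6), [yx³] (size 8).
Class equation: 1 + 6 + 3 + 6 + 8 = 24 = |G|. So G has 5 conjugacy classes.

Answer: 5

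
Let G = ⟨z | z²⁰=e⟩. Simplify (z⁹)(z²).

Compute (z⁹) · (z²) by multiplying left to right and reducing via the relations at each step:
  (z⁹) · z² = z¹¹

Answer: z¹¹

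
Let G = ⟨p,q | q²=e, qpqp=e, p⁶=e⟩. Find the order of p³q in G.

Compute successive powers until reaching e:
  (p³q)¹ = p³q, (p³q)² = e.
The smallest positive k with (p³q)ᵏ = e is 2.

Answer: 2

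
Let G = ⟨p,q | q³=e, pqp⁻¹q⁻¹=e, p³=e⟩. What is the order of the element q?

Compute successive powers until reaching e:
  q¹ = q, q² = q², q³ = e.
The smallest positive k with qᵏ = e is 3.

Answer: 3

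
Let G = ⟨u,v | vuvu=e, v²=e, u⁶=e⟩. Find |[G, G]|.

G' = [G, G] is generated by all commutators. The generator-pair commutators are: [u, v] = u².
The subgroup they normally generate is {e, u², u⁴}, of order 3.
Check: |G/G'| = 12/3 = 4 is the order of the abelianisation.

Answer: 3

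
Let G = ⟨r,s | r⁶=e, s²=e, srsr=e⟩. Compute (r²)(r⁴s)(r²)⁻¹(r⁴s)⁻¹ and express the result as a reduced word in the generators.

[(r²), (r⁴s)] = (r²)·(r⁴s)·(r²)⁻¹·(r⁴s)⁻¹.
  (r²) · (r⁴s) = s
  s · (r⁴) = r²s
  (r²s) · (r⁴s) = r⁴

Answer: r⁴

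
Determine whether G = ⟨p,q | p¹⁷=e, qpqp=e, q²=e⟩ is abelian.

p·q = pq but q·p = p¹⁶q, so p·q ≠ q·p and G is not abelian.

Answer: No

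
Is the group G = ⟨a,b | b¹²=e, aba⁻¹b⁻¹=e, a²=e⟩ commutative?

Each pair of generators commutes: a·b = ab = b·a. Since the generators pairwise commute, every element of G commutes with every other, so G is abelian.

Answer: Yes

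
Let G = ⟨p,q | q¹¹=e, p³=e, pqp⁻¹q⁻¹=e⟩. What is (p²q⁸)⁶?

Compute successive powers of (p²q⁸), reducing at each step:
  (p²q⁸)²: (p²q⁸) · p² = pq⁸;   (pq⁸) · q⁸ = pq⁵
  (p²q⁸)³: (pq⁵) · p² = q⁵;   (q⁵) · q⁸ = q²
  (p²q⁸)⁴: (q²) · p² = p²q²;   (p²q²) · q⁸ = p²q¹⁰
  (p²q⁸)⁵: (p²q¹⁰) · p² = pq¹⁰;   (pq¹⁰) · q⁸ = pq⁷
  (p²q⁸)⁶: (pq⁷) · p² = q⁷;   (q⁷) · q⁸ = q⁴

Answer: q⁴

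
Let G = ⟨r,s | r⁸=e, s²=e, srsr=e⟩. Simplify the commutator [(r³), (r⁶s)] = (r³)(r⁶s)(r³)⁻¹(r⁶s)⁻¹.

[(r³), (r⁶s)] = (r³)·(r⁶s)·(r³)⁻¹·(r⁶s)⁻¹.
  (r³) · (r⁶s) = rs
  (rs) · (r⁵) = r⁴s
  (r⁴s) · (r⁶s) = r⁶

Answer: r⁶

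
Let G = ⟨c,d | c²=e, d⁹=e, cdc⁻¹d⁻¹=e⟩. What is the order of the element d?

Compute successive powers until reaching e:
  d¹ = d, d² = d², d³ = d³, d⁴ = d⁴, d⁵ = d⁵, d⁶ = d⁶, d⁷ = d⁷, d⁸ = d⁸, d⁹ = e.
The smallest positive k with dᵏ = e is 9.

Answer: 9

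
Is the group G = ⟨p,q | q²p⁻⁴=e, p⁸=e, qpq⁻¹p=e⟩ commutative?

p·q = pq but q·p = p³q⁻¹, so p·q ≠ q·p and G is not abelian.

Answer: No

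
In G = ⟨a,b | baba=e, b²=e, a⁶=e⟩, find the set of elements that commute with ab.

⟨ab⟩ ⊆ C_G(ab) since powers of ab commute with ab; so |C_G(ab)| ≥ |⟨ab⟩| = 2.
By orbit–stabilizer, |C_G(ab)| = |G| / |conj. class of ab| = 12 / 3 = 4.
The 4 elements commuting with ab are {e, a³, ab, a⁴b}.

Answer: {e, a³, ab, a⁴b}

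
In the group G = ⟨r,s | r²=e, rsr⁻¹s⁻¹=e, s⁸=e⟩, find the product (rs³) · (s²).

Compute (rs³) · (s²) by multiplying left to right and reducing via the relations at each step:
  (rs³) · s² = rs⁵

Answer: rs⁵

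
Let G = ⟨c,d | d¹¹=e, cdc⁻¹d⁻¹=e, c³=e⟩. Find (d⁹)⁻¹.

The order of (d⁹) is 11 (smallest k with (d⁹)ᵏ = e), so (d⁹)⁻¹ = (d⁹)¹⁰ = d².
Check: (d⁹) · (d²) → (d⁹) · d² = e, giving e as required.

Answer: d²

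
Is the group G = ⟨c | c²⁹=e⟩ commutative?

G has a single generator, so G is cyclic and hence abelian.

Answer: Yes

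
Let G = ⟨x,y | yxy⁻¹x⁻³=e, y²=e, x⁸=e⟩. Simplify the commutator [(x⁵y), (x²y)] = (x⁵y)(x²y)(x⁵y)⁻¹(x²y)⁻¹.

[(x⁵y), (x²y)] = (x⁵y)·(x²y)·(x⁵y)⁻¹·(x²y)⁻¹.
  (x⁵y) · (x²y) = x³
  (x³) · (xy) = x⁴y
  (x⁴y) · (x²y) = x²

Answer: x²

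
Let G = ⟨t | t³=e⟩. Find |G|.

G is generated by a single element, so G is cyclic. The relator gives t³ = e and no smaller power is forced to be e, so the 3 powers {e, t, t²} are distinct. Hence |G| = 3.

Answer: 3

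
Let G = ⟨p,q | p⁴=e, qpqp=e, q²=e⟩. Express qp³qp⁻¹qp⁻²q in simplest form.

Multiply left to right, reducing at each step:
  q · p³ = pq
  (pq) · q = p
  p · p⁻¹ = e
  e · q = q
  q · p⁻² = p²q
  (p²q) · q = p²

Answer: p²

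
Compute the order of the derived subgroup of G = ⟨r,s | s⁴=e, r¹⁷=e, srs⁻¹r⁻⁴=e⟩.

G' = [G, G] is generated by all commutators. The generator-pair commutators are: [r, s] = r¹⁴.
The subgroup they normally generate is {e, r, r², r³, r⁴, r⁵, r⁶, r⁷, r⁸, r⁹, r¹⁰, r¹¹, r¹², r¹³, r¹⁴, r¹⁵, r¹⁶}, of order 17.
Check: |G/G'| = 68/17 = 4 is the order of the abelianisation.

Answer: 17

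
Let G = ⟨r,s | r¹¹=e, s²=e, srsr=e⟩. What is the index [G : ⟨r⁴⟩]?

First find ord(r⁴) by computing successive powers:
  (r⁴)¹ = r⁴, (r⁴)² = r⁸, (r⁴)³ = r, (r⁴)⁴ = r⁵, (r⁴)⁵ = r⁹, (r⁴)⁶ = r², (r⁴)⁷ = r⁶, (r⁴)⁸ = r¹⁰, (r⁴)⁹ = r³, (r⁴)¹⁰ = r⁷, (r⁴)¹¹ = e.
So |⟨r⁴⟩| = ord(r⁴) = 11. With |G| = 22, by Lagrange [G : ⟨r⁴⟩] = 22/11 = 2.

Answer: 2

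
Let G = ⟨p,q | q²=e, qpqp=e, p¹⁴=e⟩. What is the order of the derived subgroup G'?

G' = [G, G] is generated by all commutators. The generator-pair commutators are: [p, q] = p².
The subgroup they normally generate is {e, p², p⁴, p⁶, p⁸, p¹⁰, p¹²}, of order 7.
Check: |G/G'| = 28/7 = 4 is the order of the abelianisation.

Answer: 7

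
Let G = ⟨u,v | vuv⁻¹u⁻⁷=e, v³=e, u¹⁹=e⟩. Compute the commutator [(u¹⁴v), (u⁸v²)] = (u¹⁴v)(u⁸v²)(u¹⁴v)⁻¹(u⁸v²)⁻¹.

[(u¹⁴v), (u⁸v²)] = (u¹⁴v)·(u⁸v²)·(u¹⁴v)⁻¹·(u⁸v²)⁻¹.
  (u¹⁴v) · (u⁸v²) = u¹³
  (u¹³) · (u¹⁷v²) = u¹¹v²
  (u¹¹v²) · (uv) = u³

Answer: u³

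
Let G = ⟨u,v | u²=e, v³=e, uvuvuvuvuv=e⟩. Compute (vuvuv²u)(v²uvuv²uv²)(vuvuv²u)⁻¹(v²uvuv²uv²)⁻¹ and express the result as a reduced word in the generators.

[(vuvuv²u), (v²uvuv²uv²)] = (vuvuv²u)·(v²uvuv²uv²)·(vuvuv²u)⁻¹·(v²uvuv²uv²)⁻¹.
  (vuvuv²u) · (v²uvuv²uv²) = v²uvuv²u
  (v²uvuv²u) · (uvuv²uv²) = v
  v · (vuvuv²uv) = v²uvuv²uv

Answer: v²uvuv²uv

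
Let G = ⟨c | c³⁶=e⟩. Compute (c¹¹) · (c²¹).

Compute (c¹¹) · (c²¹) by multiplying left to right and reducing via the relations at each step:
  (c¹¹) · c²¹ = c³²

Answer: c³²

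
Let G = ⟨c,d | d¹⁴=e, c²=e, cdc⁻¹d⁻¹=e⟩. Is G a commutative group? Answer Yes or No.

Each pair of generators commutes: c·d = cd = d·c. Since the generators pairwise commute, every element of G commutes with every other, so G is abelian.

Answer: Yes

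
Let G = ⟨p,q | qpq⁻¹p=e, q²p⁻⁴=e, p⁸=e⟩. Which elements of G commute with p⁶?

⟨p⁶⟩ ⊆ C_G(p⁶) since powers of p⁶ commute with p⁶; so |C_G(p⁶)| ≥ |⟨p⁶⟩| = 4.
By orbit–stabilizer, |C_G(p⁶)| = |G| / |conj. class of p⁶| = 16 / 2 = 8.
The 8 elements commuting with p⁶ are {e, p, p², p³, p⁴, p⁵, p⁶, p⁷}.

Answer: {e, p, p², p³, p⁴, p⁵, p⁶, p⁷}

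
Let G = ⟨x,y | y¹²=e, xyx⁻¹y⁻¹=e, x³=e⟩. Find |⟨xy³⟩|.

|⟨xy³⟩| equals the order of xy³. Compute successive powers until reaching e:
  (xy³)¹ = xy³, (xy³)² = x²y⁶, (xy³)³ = y⁹, (xy³)⁴ = x, (xy³)⁵ = x²y³, (xy³)⁶ = y⁶, (xy³)⁷ = xy⁹, (xy³)⁸ = x², (xy³)⁹ = y³, (xy³)¹⁰ = xy⁶, (xy³)¹¹ = x²y⁹, (xy³)¹² = e.
The smallest positive k with (xy³)ᵏ = e is 12, so |⟨xy³⟩| = 12.

Answer: 12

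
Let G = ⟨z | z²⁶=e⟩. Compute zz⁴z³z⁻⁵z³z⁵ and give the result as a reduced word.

Multiply left to right, reducing at each step:
  z · z⁴ = z⁵
  (z⁵) · z³ = z⁸
  (z⁸) · z⁻⁵ = z³
  (z³) · z³ = z⁶
  (z⁶) · z⁵ = z¹¹

Answer: z¹¹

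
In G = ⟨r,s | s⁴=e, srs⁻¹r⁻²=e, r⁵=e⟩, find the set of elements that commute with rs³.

⟨rs³⟩ ⊆ C_G(rs³) since powers of rs³ commute with rs³; so |C_G(rs³)| ≥ |⟨rs³⟩| = 4.
By orbit–stabilizer, |C_G(rs³)| = |G| / |conj. class of rs³| = 20 / 5 = 4.
The 4 elements commuting with rs³ are {e, rs³, r³s, r⁴s²}.

Answer: {e, rs³, r³s, r⁴s²}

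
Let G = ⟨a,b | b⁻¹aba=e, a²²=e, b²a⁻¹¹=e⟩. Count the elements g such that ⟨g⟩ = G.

⟨g⟩ = G would require ord(g) = |G| = 44, but the maximum element order in G is 22 < 44. So G is not cyclic and no single element generates it: the count is 0.

Answer: 0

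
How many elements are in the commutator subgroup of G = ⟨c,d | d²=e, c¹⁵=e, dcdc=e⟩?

G' = [G, G] is generated by all commutators. The generator-pair commutators are: [c, d] = c².
The subgroup they normally generate is {e, c, c², c³, c⁴, c⁵, c⁶, c⁷, c⁸, c⁹, c¹⁰, c¹¹, c¹², c¹³, c¹⁴}, of order 15.
Check: |G/G'| = 30/15 = 2 is the order of the abelianisation.

Answer: 15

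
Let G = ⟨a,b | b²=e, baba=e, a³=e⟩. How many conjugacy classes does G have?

The conjugacy classes (representative and size) are:
  [e] (size 1), [a] (size 2), [ab] (size 3).
Class equation: 1 + 2 + 3 = 6 = |G|. So G has 3 conjugacy classes.

Answer: 3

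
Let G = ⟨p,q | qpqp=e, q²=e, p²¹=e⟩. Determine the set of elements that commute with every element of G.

An element z ∈ Z(G) iff z commutes with every generator.
For example e is central: e·p = p = p·e; e·q = q = q·e.
Whereas p ∉ Z(G) since p·q = pq ≠ p²⁰q = q·p.
Checking each of the 42 elements this way gives Z(G) = {e}, of order 1.

Answer: {e}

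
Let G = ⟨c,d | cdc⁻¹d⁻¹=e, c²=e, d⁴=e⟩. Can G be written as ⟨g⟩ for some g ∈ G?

|G| = 8, but the maximum element order in G is 4 < 8. No single element generates all of G, so G is not cyclic.

Answer: No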